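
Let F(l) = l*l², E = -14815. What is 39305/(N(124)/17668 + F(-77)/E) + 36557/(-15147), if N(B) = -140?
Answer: 1851662572709713/1454103154152 ≈ 1273.4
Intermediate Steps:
F(l) = l³
39305/(N(124)/17668 + F(-77)/E) + 36557/(-15147) = 39305/(-140/17668 + (-77)³/(-14815)) + 36557/(-15147) = 39305/(-140*1/17668 - 456533*(-1/14815)) + 36557*(-1/15147) = 39305/(-5/631 + 456533/14815) - 36557/15147 = 39305/(287998248/9348265) - 36557/15147 = 39305*(9348265/287998248) - 36557/15147 = 367433555825/287998248 - 36557/15147 = 1851662572709713/1454103154152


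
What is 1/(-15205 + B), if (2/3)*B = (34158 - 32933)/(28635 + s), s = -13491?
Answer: -10096/153508455 ≈ -6.5768e-5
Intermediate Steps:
B = 1225/10096 (B = 3*((34158 - 32933)/(28635 - 13491))/2 = 3*(1225/15144)/2 = 3*(1225*(1/15144))/2 = (3/2)*(1225/15144) = 1225/10096 ≈ 0.12134)
1/(-15205 + B) = 1/(-15205 + 1225/10096) = 1/(-153508455/10096) = -10096/153508455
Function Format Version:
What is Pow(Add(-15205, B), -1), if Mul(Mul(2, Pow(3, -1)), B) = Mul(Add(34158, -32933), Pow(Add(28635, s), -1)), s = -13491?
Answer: Rational(-10096, 153508455) ≈ -6.5768e-5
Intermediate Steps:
B = Rational(1225, 10096) (B = Mul(Rational(3, 2), Mul(Add(34158, -32933), Pow(Add(28635, -13491), -1))) = Mul(Rational(3, 2), Mul(1225, Pow(15144, -1))) = Mul(Rational(3, 2), Mul(1225, Rational(1, 15144))) = Mul(Rational(3, 2), Rational(1225, 15144)) = Rational(1225, 10096) ≈ 0.12134)
Pow(Add(-15205, B), -1) = Pow(Add(-15205, Rational(1225, 10096)), -1) = Pow(Rational(-153508455, 10096), -1) = Rational(-10096, 153508455)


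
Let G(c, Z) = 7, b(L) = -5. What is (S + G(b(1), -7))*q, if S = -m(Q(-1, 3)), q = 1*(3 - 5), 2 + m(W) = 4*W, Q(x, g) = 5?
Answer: 22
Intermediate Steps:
m(W) = -2 + 4*W
q = -2 (q = 1*(-2) = -2)
S = -18 (S = -(-2 + 4*5) = -(-2 + 20) = -1*18 = -18)
(S + G(b(1), -7))*q = (-18 + 7)*(-2) = -11*(-2) = 22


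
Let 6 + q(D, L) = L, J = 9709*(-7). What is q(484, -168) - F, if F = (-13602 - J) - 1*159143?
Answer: 104608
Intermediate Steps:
J = -67963
q(D, L) = -6 + L
F = -104782 (F = (-13602 - 1*(-67963)) - 1*159143 = (-13602 + 67963) - 159143 = 54361 - 159143 = -104782)
q(484, -168) - F = (-6 - 168) - 1*(-104782) = -174 + 104782 = 104608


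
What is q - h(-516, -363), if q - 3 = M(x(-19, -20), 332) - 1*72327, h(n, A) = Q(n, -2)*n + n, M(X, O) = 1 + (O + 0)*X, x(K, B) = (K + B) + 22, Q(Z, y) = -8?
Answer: -81579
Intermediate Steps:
x(K, B) = 22 + B + K (x(K, B) = (B + K) + 22 = 22 + B + K)
M(X, O) = 1 + O*X
h(n, A) = -7*n (h(n, A) = -8*n + n = -7*n)
q = -77967 (q = 3 + ((1 + 332*(22 - 20 - 19)) - 1*72327) = 3 + ((1 + 332*(-17)) - 72327) = 3 + ((1 - 5644) - 72327) = 3 + (-5643 - 72327) = 3 - 77970 = -77967)
q - h(-516, -363) = -77967 - (-7)*(-516) = -77967 - 1*3612 = -77967 - 3612 = -81579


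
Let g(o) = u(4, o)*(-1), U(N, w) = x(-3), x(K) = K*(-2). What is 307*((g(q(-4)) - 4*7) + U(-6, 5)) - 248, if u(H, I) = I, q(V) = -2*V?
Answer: -9458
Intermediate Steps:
x(K) = -2*K
U(N, w) = 6 (U(N, w) = -2*(-3) = 6)
g(o) = -o (g(o) = o*(-1) = -o)
307*((g(q(-4)) - 4*7) + U(-6, 5)) - 248 = 307*((-(-2)*(-4) - 4*7) + 6) - 248 = 307*((-1*8 - 28) + 6) - 248 = 307*((-8 - 28) + 6) - 248 = 307*(-36 + 6) - 248 = 307*(-30) - 248 = -9210 - 248 = -9458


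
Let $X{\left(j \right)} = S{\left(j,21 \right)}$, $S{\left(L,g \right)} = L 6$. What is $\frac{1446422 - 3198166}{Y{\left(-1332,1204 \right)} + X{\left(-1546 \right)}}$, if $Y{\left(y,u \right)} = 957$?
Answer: $\frac{1751744}{8319} \approx 210.57$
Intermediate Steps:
$S{\left(L,g \right)} = 6 L$
$X{\left(j \right)} = 6 j$
$\frac{1446422 - 3198166}{Y{\left(-1332,1204 \right)} + X{\left(-1546 \right)}} = \frac{1446422 - 3198166}{957 + 6 \left(-1546\right)} = - \frac{1751744}{957 - 9276} = - \frac{1751744}{-8319} = \left(-1751744\right) \left(- \frac{1}{8319}\right) = \frac{1751744}{8319}$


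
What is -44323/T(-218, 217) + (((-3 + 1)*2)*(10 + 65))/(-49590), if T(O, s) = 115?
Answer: -73264769/190095 ≈ -385.41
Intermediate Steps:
-44323/T(-218, 217) + (((-3 + 1)*2)*(10 + 65))/(-49590) = -44323/115 + (((-3 + 1)*2)*(10 + 65))/(-49590) = -44323*1/115 + (-2*2*75)*(-1/49590) = -44323/115 - 4*75*(-1/49590) = -44323/115 - 300*(-1/49590) = -44323/115 + 10/1653 = -73264769/190095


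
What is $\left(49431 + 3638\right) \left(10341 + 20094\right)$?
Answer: $1615155015$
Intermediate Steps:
$\left(49431 + 3638\right) \left(10341 + 20094\right) = 53069 \cdot 30435 = 1615155015$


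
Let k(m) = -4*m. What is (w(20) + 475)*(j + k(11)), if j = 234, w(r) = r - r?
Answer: 90250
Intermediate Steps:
w(r) = 0
(w(20) + 475)*(j + k(11)) = (0 + 475)*(234 - 4*11) = 475*(234 - 44) = 475*190 = 90250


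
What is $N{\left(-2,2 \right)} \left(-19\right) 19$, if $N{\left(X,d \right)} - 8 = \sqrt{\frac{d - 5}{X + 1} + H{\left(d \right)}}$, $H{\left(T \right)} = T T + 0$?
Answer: $-2888 - 361 \sqrt{7} \approx -3843.1$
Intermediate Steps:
$H{\left(T \right)} = T^{2}$ ($H{\left(T \right)} = T^{2} + 0 = T^{2}$)
$N{\left(X,d \right)} = 8 + \sqrt{d^{2} + \frac{-5 + d}{1 + X}}$ ($N{\left(X,d \right)} = 8 + \sqrt{\frac{d - 5}{X + 1} + d^{2}} = 8 + \sqrt{\frac{-5 + d}{1 + X} + d^{2}} = 8 + \sqrt{d^{2} + \frac{-5 + d}{1 + X}}$)
$N{\left(-2,2 \right)} \left(-19\right) 19 = \left(8 + \sqrt{\frac{-5 + 2 + 2^{2} \left(1 - 2\right)}{1 - 2}}\right) \left(-19\right) 19 = \left(8 + \sqrt{\frac{-5 + 2 + 4 \left(-1\right)}{-1}}\right) \left(-19\right) 19 = \left(8 + \sqrt{- (-5 + 2 - 4)}\right) \left(-19\right) 19 = \left(8 + \sqrt{\left(-1\right) \left(-7\right)}\right) \left(-19\right) 19 = \left(8 + \sqrt{7}\right) \left(-19\right) 19 = \left(-152 - 19 \sqrt{7}\right) 19 = -2888 - 361 \sqrt{7}$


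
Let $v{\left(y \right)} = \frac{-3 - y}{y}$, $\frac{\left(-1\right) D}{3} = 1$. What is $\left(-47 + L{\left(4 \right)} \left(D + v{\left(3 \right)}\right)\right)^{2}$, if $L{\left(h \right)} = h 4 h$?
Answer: $134689$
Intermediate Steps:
$D = -3$ ($D = \left(-3\right) 1 = -3$)
$v{\left(y \right)} = \frac{-3 - y}{y}$
$L{\left(h \right)} = 4 h^{2}$ ($L{\left(h \right)} = 4 h h = 4 h^{2}$)
$\left(-47 + L{\left(4 \right)} \left(D + v{\left(3 \right)}\right)\right)^{2} = \left(-47 + 4 \cdot 4^{2} \left(-3 + \frac{-3 - 3}{3}\right)\right)^{2} = \left(-47 + 4 \cdot 16 \left(-3 + \frac{-3 - 3}{3}\right)\right)^{2} = \left(-47 + 64 \left(-3 + \frac{1}{3} \left(-6\right)\right)\right)^{2} = \left(-47 + 64 \left(-3 - 2\right)\right)^{2} = \left(-47 + 64 \left(-5\right)\right)^{2} = \left(-47 - 320\right)^{2} = \left(-367\right)^{2} = 134689$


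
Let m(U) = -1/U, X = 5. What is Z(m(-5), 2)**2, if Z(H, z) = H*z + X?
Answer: 729/25 ≈ 29.160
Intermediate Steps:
Z(H, z) = 5 + H*z (Z(H, z) = H*z + 5 = 5 + H*z)
Z(m(-5), 2)**2 = (5 - 1/(-5)*2)**2 = (5 - 1*(-1/5)*2)**2 = (5 + (1/5)*2)**2 = (5 + 2/5)**2 = (27/5)**2 = 729/25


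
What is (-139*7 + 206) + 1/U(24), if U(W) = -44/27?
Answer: -33775/44 ≈ -767.61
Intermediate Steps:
U(W) = -44/27 (U(W) = -44*1/27 = -44/27)
(-139*7 + 206) + 1/U(24) = (-139*7 + 206) + 1/(-44/27) = (-973 + 206) - 27/44 = -767 - 27/44 = -33775/44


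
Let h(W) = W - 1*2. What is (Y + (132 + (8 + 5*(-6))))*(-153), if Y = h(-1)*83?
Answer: 21267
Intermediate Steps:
h(W) = -2 + W (h(W) = W - 2 = -2 + W)
Y = -249 (Y = (-2 - 1)*83 = -3*83 = -249)
(Y + (132 + (8 + 5*(-6))))*(-153) = (-249 + (132 + (8 + 5*(-6))))*(-153) = (-249 + (132 + (8 - 30)))*(-153) = (-249 + (132 - 22))*(-153) = (-249 + 110)*(-153) = -139*(-153) = 21267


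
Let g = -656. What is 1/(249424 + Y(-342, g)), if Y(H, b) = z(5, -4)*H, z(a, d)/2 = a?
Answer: 1/246004 ≈ 4.0650e-6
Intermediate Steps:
z(a, d) = 2*a
Y(H, b) = 10*H (Y(H, b) = (2*5)*H = 10*H)
1/(249424 + Y(-342, g)) = 1/(249424 + 10*(-342)) = 1/(249424 - 3420) = 1/246004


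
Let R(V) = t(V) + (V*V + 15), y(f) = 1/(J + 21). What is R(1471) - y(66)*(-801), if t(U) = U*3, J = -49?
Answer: 60710731/28 ≈ 2.1682e+6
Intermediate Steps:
y(f) = -1/28 (y(f) = 1/(-49 + 21) = 1/(-28) = -1/28)
t(U) = 3*U
R(V) = 15 + V² + 3*V (R(V) = 3*V + (V*V + 15) = 3*V + (V² + 15) = 3*V + (15 + V²) = 15 + V² + 3*V)
R(1471) - y(66)*(-801) = (15 + 1471² + 3*1471) - (-1)*(-801)/28 = (15 + 2163841 + 4413) - 1*801/28 = 2168269 - 801/28 = 60710731/28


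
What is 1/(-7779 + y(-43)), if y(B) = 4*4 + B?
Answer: -1/7806 ≈ -0.00012811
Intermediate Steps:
y(B) = 16 + B
1/(-7779 + y(-43)) = 1/(-7779 + (16 - 43)) = 1/(-7779 - 27) = 1/(-7806) = -1/7806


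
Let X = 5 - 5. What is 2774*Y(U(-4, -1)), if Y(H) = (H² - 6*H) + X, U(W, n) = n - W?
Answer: -24966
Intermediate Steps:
X = 0
Y(H) = H² - 6*H (Y(H) = (H² - 6*H) + 0 = H² - 6*H)
2774*Y(U(-4, -1)) = 2774*((-1 - 1*(-4))*(-6 + (-1 - 1*(-4)))) = 2774*((-1 + 4)*(-6 + (-1 + 4))) = 2774*(3*(-6 + 3)) = 2774*(3*(-3)) = 2774*(-9) = -24966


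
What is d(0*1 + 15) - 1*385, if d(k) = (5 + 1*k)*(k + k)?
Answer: 215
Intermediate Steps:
d(k) = 2*k*(5 + k) (d(k) = (5 + k)*(2*k) = 2*k*(5 + k))
d(0*1 + 15) - 1*385 = 2*(0*1 + 15)*(5 + (0*1 + 15)) - 1*385 = 2*(0 + 15)*(5 + (0 + 15)) - 385 = 2*15*(5 + 15) - 385 = 2*15*20 - 385 = 600 - 385 = 215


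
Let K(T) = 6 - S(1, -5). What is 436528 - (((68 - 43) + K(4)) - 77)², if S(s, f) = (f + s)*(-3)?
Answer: 433164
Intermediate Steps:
S(s, f) = -3*f - 3*s
K(T) = -6 (K(T) = 6 - (-3*(-5) - 3*1) = 6 - (15 - 3) = 6 - 1*12 = 6 - 12 = -6)
436528 - (((68 - 43) + K(4)) - 77)² = 436528 - (((68 - 43) - 6) - 77)² = 436528 - ((25 - 6) - 77)² = 436528 - (19 - 77)² = 436528 - 1*(-58)² = 436528 - 1*3364 = 436528 - 3364 = 433164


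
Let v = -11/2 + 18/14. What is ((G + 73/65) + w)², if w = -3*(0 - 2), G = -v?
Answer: 106440489/828100 ≈ 128.54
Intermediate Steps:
v = -59/14 (v = -11*½ + 18*(1/14) = -11/2 + 9/7 = -59/14 ≈ -4.2143)
G = 59/14 (G = -1*(-59/14) = 59/14 ≈ 4.2143)
w = 6 (w = -3*(-2) = 6)
((G + 73/65) + w)² = ((59/14 + 73/65) + 6)² = (4857/910 + 6)² = (10317/910)² = 106440489/828100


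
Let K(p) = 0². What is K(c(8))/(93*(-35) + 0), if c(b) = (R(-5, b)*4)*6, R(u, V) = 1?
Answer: 0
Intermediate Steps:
c(b) = 24 (c(b) = (1*4)*6 = 4*6 = 24)
K(p) = 0
K(c(8))/(93*(-35) + 0) = 0/(93*(-35) + 0) = 0/(-3255 + 0) = 0/(-3255) = 0*(-1/3255) = 0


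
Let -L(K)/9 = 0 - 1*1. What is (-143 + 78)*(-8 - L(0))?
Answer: 1105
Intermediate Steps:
L(K) = 9 (L(K) = -9*(0 - 1*1) = -9*(0 - 1) = -9*(-1) = 9)
(-143 + 78)*(-8 - L(0)) = (-143 + 78)*(-8 - 1*9) = -65*(-8 - 9) = -65*(-17) = 1105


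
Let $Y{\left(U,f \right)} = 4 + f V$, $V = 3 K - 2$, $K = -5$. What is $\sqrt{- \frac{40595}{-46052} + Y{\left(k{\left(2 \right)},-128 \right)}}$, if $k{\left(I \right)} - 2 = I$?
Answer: $\frac{\sqrt{1156296123915}}{23026} \approx 46.7$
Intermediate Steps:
$k{\left(I \right)} = 2 + I$
$V = -17$ ($V = 3 \left(-5\right) - 2 = -15 - 2 = -17$)
$Y{\left(U,f \right)} = 4 - 17 f$ ($Y{\left(U,f \right)} = 4 + f \left(-17\right) = 4 - 17 f$)
$\sqrt{- \frac{40595}{-46052} + Y{\left(k{\left(2 \right)},-128 \right)}} = \sqrt{- \frac{40595}{-46052} + \left(4 - -2176\right)} = \sqrt{\left(-40595\right) \left(- \frac{1}{46052}\right) + \left(4 + 2176\right)} = \sqrt{\frac{40595}{46052} + 2180} = \sqrt{\frac{100433955}{46052}} = \frac{\sqrt{1156296123915}}{23026}$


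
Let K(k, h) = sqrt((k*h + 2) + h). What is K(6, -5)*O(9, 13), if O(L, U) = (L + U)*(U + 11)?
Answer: 528*I*sqrt(33) ≈ 3033.1*I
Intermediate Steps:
K(k, h) = sqrt(2 + h + h*k) (K(k, h) = sqrt((h*k + 2) + h) = sqrt((2 + h*k) + h) = sqrt(2 + h + h*k))
O(L, U) = (11 + U)*(L + U) (O(L, U) = (L + U)*(11 + U) = (11 + U)*(L + U))
K(6, -5)*O(9, 13) = sqrt(2 - 5 - 5*6)*(13**2 + 11*9 + 11*13 + 9*13) = sqrt(2 - 5 - 30)*(169 + 99 + 143 + 117) = sqrt(-33)*528 = (I*sqrt(33))*528 = 528*I*sqrt(33)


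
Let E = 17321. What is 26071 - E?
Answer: 8750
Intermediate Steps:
26071 - E = 26071 - 1*17321 = 26071 - 17321 = 8750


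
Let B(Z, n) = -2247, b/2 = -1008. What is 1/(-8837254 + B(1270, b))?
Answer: -1/8839501 ≈ -1.1313e-7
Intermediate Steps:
b = -2016 (b = 2*(-1008) = -2016)
1/(-8837254 + B(1270, b)) = 1/(-8837254 - 2247) = 1/(-8839501) = -1/8839501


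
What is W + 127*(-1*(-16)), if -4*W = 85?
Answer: 8043/4 ≈ 2010.8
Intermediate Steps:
W = -85/4 (W = -¼*85 = -85/4 ≈ -21.250)
W + 127*(-1*(-16)) = -85/4 + 127*(-1*(-16)) = -85/4 + 127*16 = -85/4 + 2032 = 8043/4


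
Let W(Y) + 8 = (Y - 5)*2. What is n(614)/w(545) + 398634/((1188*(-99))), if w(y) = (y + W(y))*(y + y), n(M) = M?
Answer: -1774071137/523471410 ≈ -3.3890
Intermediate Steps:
W(Y) = -18 + 2*Y (W(Y) = -8 + (Y - 5)*2 = -8 + (-5 + Y)*2 = -8 + (-10 + 2*Y) = -18 + 2*Y)
w(y) = 2*y*(-18 + 3*y) (w(y) = (y + (-18 + 2*y))*(y + y) = (-18 + 3*y)*(2*y) = 2*y*(-18 + 3*y))
n(614)/w(545) + 398634/((1188*(-99))) = 614/((6*545*(-6 + 545))) + 398634/((1188*(-99))) = 614/((6*545*539)) + 398634/(-117612) = 614/1762530 + 398634*(-1/117612) = 614*(1/1762530) - 66439/19602 = 307/881265 - 66439/19602 = -1774071137/523471410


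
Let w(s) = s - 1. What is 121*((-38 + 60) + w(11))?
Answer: 3872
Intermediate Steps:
w(s) = -1 + s
121*((-38 + 60) + w(11)) = 121*((-38 + 60) + (-1 + 11)) = 121*(22 + 10) = 121*32 = 3872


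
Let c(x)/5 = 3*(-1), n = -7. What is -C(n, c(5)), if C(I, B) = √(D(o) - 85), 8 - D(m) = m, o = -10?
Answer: -I*√67 ≈ -8.1853*I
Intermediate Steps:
D(m) = 8 - m
c(x) = -15 (c(x) = 5*(3*(-1)) = 5*(-3) = -15)
C(I, B) = I*√67 (C(I, B) = √((8 - 1*(-10)) - 85) = √((8 + 10) - 85) = √(18 - 85) = √(-67) = I*√67)
-C(n, c(5)) = -I*√67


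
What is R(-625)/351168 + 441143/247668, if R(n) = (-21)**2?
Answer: 12918710551/7247756352 ≈ 1.7824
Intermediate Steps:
R(n) = 441
R(-625)/351168 + 441143/247668 = 441/351168 + 441143/247668 = 441*(1/351168) + 441143*(1/247668) = 147/117056 + 441143/247668 = 12918710551/7247756352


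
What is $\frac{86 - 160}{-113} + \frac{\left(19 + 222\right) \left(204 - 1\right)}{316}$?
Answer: $\frac{5551683}{35708} \approx 155.47$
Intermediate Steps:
$\frac{86 - 160}{-113} + \frac{\left(19 + 222\right) \left(204 - 1\right)}{316} = \left(86 - 160\right) \left(- \frac{1}{113}\right) + 241 \cdot 203 \cdot \frac{1}{316} = \left(-74\right) \left(- \frac{1}{113}\right) + 48923 \cdot \frac{1}{316} = \frac{74}{113} + \frac{48923}{316} = \frac{5551683}{35708}$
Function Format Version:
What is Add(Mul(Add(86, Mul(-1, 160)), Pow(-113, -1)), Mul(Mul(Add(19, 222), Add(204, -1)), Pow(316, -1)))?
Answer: Rational(5551683, 35708) ≈ 155.47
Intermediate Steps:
Add(Mul(Add(86, Mul(-1, 160)), Pow(-113, -1)), Mul(Mul(Add(19, 222), Add(204, -1)), Pow(316, -1))) = Add(Mul(Add(86, -160), Rational(-1, 113)), Mul(Mul(241, 203), Rational(1, 316))) = Add(Mul(-74, Rational(-1, 113)), Mul(48923, Rational(1, 316))) = Add(Rational(74, 113), Rational(48923, 316)) = Rational(5551683, 35708)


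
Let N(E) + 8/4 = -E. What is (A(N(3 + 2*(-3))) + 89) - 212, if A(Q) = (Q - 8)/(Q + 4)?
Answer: -622/5 ≈ -124.40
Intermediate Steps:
N(E) = -2 - E
A(Q) = (-8 + Q)/(4 + Q)
(A(N(3 + 2*(-3))) + 89) - 212 = ((-8 + (-2 - (3 + 2*(-3))))/(4 + (-2 - (3 + 2*(-3)))) + 89) - 212 = ((-8 + (-2 - (3 - 6)))/(4 + (-2 - (3 - 6))) + 89) - 212 = ((-8 + (-2 - 1*(-3)))/(4 + (-2 - 1*(-3))) + 89) - 212 = ((-8 + (-2 + 3))/(4 + (-2 + 3)) + 89) - 212 = ((-8 + 1)/(4 + 1) + 89) - 212 = (-7/5 + 89) - 212 = 438/5 - 212 = -622/5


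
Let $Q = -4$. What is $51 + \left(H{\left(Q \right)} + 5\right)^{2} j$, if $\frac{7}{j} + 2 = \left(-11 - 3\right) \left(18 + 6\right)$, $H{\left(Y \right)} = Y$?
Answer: $\frac{17231}{338} \approx 50.979$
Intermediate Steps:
$j = - \frac{7}{338}$ ($j = \frac{7}{-2 + \left(-11 - 3\right) \left(18 + 6\right)} = \frac{7}{-2 - 336} = \frac{7}{-338} = 7 \left(- \frac{1}{338}\right) = - \frac{7}{338} \approx -0.02071$)
$51 + \left(H{\left(Q \right)} + 5\right)^{2} j = 51 + \left(-4 + 5\right)^{2} \left(- \frac{7}{338}\right) = 51 + 1^{2} \left(- \frac{7}{338}\right) = 51 + 1 \left(- \frac{7}{338}\right) = 51 - \frac{7}{338} = \frac{17231}{338}$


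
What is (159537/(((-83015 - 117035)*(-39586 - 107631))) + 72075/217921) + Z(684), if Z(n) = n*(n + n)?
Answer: 857906414150480969361/916848465027550 ≈ 9.3571e+5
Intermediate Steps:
Z(n) = 2*n**2 (Z(n) = n*(2*n) = 2*n**2)
(159537/(((-83015 - 117035)*(-39586 - 107631))) + 72075/217921) + Z(684) = (159537/(((-83015 - 117035)*(-39586 - 107631))) + 72075/217921) + 2*684**2 = (159537/((-200050*(-147217))) + 72075*(1/217921)) + 2*467856 = (159537/29450760850 + 72075/217921) + 935712 = (159537*(1/29450760850) + 72075/217921) + 935712 = (22791/4207251550 + 72075/217921) + 935712 = 303242622103761/916848465027550 + 935712 = 857906414150480969361/916848465027550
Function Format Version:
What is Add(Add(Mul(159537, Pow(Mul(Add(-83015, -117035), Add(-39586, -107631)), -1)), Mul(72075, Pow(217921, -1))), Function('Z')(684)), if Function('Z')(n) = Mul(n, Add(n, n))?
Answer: Rational(857906414150480969361, 916848465027550) ≈ 9.3571e+5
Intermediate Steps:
Function('Z')(n) = Mul(2, Pow(n, 2)) (Function('Z')(n) = Mul(n, Mul(2, n)) = Mul(2, Pow(n, 2)))
Add(Add(Mul(159537, Pow(Mul(Add(-83015, -117035), Add(-39586, -107631)), -1)), Mul(72075, Pow(217921, -1))), Function('Z')(684)) = Add(Add(Mul(159537, Pow(Mul(Add(-83015, -117035), Add(-39586, -107631)), -1)), Mul(72075, Pow(217921, -1))), Mul(2, Pow(684, 2))) = Add(Add(Mul(159537, Pow(Mul(-200050, -147217), -1)), Mul(72075, Rational(1, 217921))), Mul(2, 467856)) = Add(Add(Mul(159537, Pow(29450760850, -1)), Rational(72075, 217921)), 935712) = Add(Add(Mul(159537, Rational(1, 29450760850)), Rational(72075, 217921)), 935712) = Add(Add(Rational(22791, 4207251550), Rational(72075, 217921)), 935712) = Add(Rational(303242622103761, 916848465027550), 935712) = Rational(857906414150480969361, 916848465027550)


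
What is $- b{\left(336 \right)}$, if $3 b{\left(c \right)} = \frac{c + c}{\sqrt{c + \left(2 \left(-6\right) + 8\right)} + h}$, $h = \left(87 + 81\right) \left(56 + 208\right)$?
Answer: $- \frac{2483712}{491774893} + \frac{112 \sqrt{83}}{491774893} \approx -0.0050484$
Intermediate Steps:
$h = 44352$ ($h = 168 \cdot 264 = 44352$)
$b{\left(c \right)} = \frac{2 c}{3 \left(44352 + \sqrt{-4 + c}\right)}$ ($b{\left(c \right)} = \frac{\left(c + c\right) \frac{1}{\sqrt{c + \left(2 \left(-6\right) + 8\right)} + 44352}}{3} = \frac{2 c \frac{1}{\sqrt{c + \left(-12 + 8\right)} + 44352}}{3} = \frac{2 c \frac{1}{\sqrt{c - 4} + 44352}}{3} = \frac{2 c \frac{1}{\sqrt{-4 + c} + 44352}}{3} = \frac{2 c \frac{1}{44352 + \sqrt{-4 + c}}}{3} = \frac{2 c}{3 \left(44352 + \sqrt{-4 + c}\right)}$)
$- b{\left(336 \right)} = - \frac{2 \cdot 336}{3 \left(44352 + \sqrt{-4 + 336}\right)} = - \frac{2 \cdot 336}{3 \left(44352 + \sqrt{332}\right)} = - \frac{2 \cdot 336}{3 \left(44352 + 2 \sqrt{83}\right)} = - \frac{224}{44352 + 2 \sqrt{83}}$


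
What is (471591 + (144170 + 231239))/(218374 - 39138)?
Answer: 211750/44809 ≈ 4.7256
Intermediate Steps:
(471591 + (144170 + 231239))/(218374 - 39138) = (471591 + 375409)/179236 = 847000*(1/179236) = 211750/44809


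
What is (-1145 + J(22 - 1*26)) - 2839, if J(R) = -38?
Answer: -4022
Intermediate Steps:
(-1145 + J(22 - 1*26)) - 2839 = (-1145 - 38) - 2839 = -1183 - 2839 = -4022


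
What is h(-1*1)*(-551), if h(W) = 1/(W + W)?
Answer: 551/2 ≈ 275.50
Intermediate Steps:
h(W) = 1/(2*W)
h(-1*1)*(-551) = (1/(2*((-1*1))))*(-551) = ((½)/(-1))*(-551) = ((½)*(-1))*(-551) = -½*(-551) = 551/2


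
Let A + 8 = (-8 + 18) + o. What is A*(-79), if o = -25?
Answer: 1817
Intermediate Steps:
A = -23 (A = -8 + ((-8 + 18) - 25) = -8 + (10 - 25) = -8 - 15 = -23)
A*(-79) = -23*(-79) = 1817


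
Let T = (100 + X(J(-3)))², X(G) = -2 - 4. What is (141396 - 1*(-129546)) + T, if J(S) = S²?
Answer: 279778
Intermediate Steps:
X(G) = -6
T = 8836 (T = (100 - 6)² = 94² = 8836)
(141396 - 1*(-129546)) + T = (141396 - 1*(-129546)) + 8836 = (141396 + 129546) + 8836 = 270942 + 8836 = 279778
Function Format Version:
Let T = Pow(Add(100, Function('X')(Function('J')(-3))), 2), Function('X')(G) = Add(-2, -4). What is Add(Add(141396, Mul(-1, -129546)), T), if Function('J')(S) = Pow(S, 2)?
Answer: 279778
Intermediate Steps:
Function('X')(G) = -6
T = 8836 (T = Pow(Add(100, -6), 2) = Pow(94, 2) = 8836)
Add(Add(141396, Mul(-1, -129546)), T) = Add(Add(141396, Mul(-1, -129546)), 8836) = Add(Add(141396, 129546), 8836) = Add(270942, 8836) = 279778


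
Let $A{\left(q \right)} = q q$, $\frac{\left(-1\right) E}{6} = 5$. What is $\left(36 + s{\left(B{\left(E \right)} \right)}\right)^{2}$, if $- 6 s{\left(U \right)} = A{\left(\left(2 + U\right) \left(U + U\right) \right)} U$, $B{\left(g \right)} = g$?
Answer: $199149560065296$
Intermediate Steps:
$E = -30$ ($E = \left(-6\right) 5 = -30$)
$A{\left(q \right)} = q^{2}$
$s{\left(U \right)} = - \frac{2 U^{3} \left(2 + U\right)^{2}}{3}$ ($s{\left(U \right)} = - \frac{\left(\left(2 + U\right) \left(U + U\right)\right)^{2} U}{6} = - \frac{\left(\left(2 + U\right) 2 U\right)^{2} U}{6} = - \frac{\left(2 U \left(2 + U\right)\right)^{2} U}{6} = - \frac{4 U^{2} \left(2 + U\right)^{2} U}{6} = - \frac{4 U^{3} \left(2 + U\right)^{2}}{6} = - \frac{2 U^{3} \left(2 + U\right)^{2}}{3}$)
$\left(36 + s{\left(B{\left(E \right)} \right)}\right)^{2} = \left(36 - \frac{2 \left(-30\right)^{3} \left(2 - 30\right)^{2}}{3}\right)^{2} = \left(36 - - 18000 \left(-28\right)^{2}\right)^{2} = \left(36 - \left(-18000\right) 784\right)^{2} = \left(36 + 14112000\right)^{2} = 14112036^{2} = 199149560065296$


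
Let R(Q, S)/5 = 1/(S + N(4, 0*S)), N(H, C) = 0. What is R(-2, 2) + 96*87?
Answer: 16709/2 ≈ 8354.5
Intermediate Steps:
R(Q, S) = 5/S (R(Q, S) = 5/(S + 0) = 5/S)
R(-2, 2) + 96*87 = 5/2 + 96*87 = 5*(1/2) + 8352 = 5/2 + 8352 = 16709/2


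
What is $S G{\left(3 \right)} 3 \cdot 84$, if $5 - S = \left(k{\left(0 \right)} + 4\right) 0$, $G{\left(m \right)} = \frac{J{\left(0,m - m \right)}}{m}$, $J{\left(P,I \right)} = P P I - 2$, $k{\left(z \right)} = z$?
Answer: $-840$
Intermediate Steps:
$J{\left(P,I \right)} = -2 + I P^{2}$ ($J{\left(P,I \right)} = P^{2} I - 2 = I P^{2} - 2 = -2 + I P^{2}$)
$G{\left(m \right)} = - \frac{2}{m}$ ($G{\left(m \right)} = \frac{-2 + \left(m - m\right) 0^{2}}{m} = \frac{-2 + 0 \cdot 0}{m} = \frac{-2 + 0}{m} = - \frac{2}{m}$)
$S = 5$ ($S = 5 - \left(0 + 4\right) 0 = 5 - 4 \cdot 0 = 5 - 0 = 5 + 0 = 5$)
$S G{\left(3 \right)} 3 \cdot 84 = 5 \left(- \frac{2}{3}\right) 3 \cdot 84 = \left(- \frac{10}{3}\right) 3 \cdot 84 = \left(-10\right) 84 = -840$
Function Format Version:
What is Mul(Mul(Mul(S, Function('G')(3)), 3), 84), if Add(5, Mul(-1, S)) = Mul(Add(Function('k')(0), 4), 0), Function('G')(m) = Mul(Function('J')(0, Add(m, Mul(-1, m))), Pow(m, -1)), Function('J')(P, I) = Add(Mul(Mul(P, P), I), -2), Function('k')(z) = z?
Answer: -840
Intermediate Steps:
Function('J')(P, I) = Add(-2, Mul(I, Pow(P, 2))) (Function('J')(P, I) = Add(Mul(Pow(P, 2), I), -2) = Add(Mul(I, Pow(P, 2)), -2) = Add(-2, Mul(I, Pow(P, 2))))
Function('G')(m) = Mul(-2, Pow(m, -1)) (Function('G')(m) = Mul(Add(-2, Mul(Add(m, Mul(-1, m)), Pow(0, 2))), Pow(m, -1)) = Mul(Add(-2, Mul(0, 0)), Pow(m, -1)) = Mul(Add(-2, 0), Pow(m, -1)) = Mul(-2, Pow(m, -1)))
S = 5 (S = Add(5, Mul(-1, Mul(Add(0, 4), 0))) = Add(5, Mul(-1, Mul(4, 0))) = Add(5, Mul(-1, 0)) = Add(5, 0) = 5)
Mul(Mul(Mul(S, Function('G')(3)), 3), 84) = Mul(Mul(Mul(5, Mul(-2, Pow(3, -1))), 3), 84) = Mul(Mul(Mul(5, Mul(-2, Rational(1, 3))), 3), 84) = Mul(Mul(Mul(5, Rational(-2, 3)), 3), 84) = Mul(Mul(Rational(-10, 3), 3), 84) = Mul(-10, 84) = -840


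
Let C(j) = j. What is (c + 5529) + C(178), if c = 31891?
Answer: 37598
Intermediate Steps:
(c + 5529) + C(178) = (31891 + 5529) + 178 = 37420 + 178 = 37598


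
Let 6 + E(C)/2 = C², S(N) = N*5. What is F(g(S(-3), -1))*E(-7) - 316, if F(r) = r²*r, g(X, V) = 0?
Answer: -316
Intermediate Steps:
S(N) = 5*N
F(r) = r³
E(C) = -12 + 2*C²
F(g(S(-3), -1))*E(-7) - 316 = 0³*(-12 + 2*(-7)²) - 316 = 0*(-12 + 2*49) - 316 = 0*(-12 + 98) - 316 = 0*86 - 316 = 0 - 316 = -316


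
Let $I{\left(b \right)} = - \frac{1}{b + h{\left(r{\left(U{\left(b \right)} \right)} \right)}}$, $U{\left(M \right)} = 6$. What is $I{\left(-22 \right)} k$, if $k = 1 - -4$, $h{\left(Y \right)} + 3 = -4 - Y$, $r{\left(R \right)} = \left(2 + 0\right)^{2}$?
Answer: $\frac{5}{33} \approx 0.15152$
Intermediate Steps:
$r{\left(R \right)} = 4$ ($r{\left(R \right)} = 2^{2} = 4$)
$h{\left(Y \right)} = -7 - Y$ ($h{\left(Y \right)} = -3 - \left(4 + Y\right) = -7 - Y$)
$k = 5$ ($k = 1 + 4 = 5$)
$I{\left(b \right)} = - \frac{1}{-11 + b}$ ($I{\left(b \right)} = - \frac{1}{b - 11} = - \frac{1}{-11 + b}$)
$I{\left(-22 \right)} k = - \frac{1}{-11 - 22} \cdot 5 = - \frac{1}{-33} \cdot 5 = \left(-1\right) \left(- \frac{1}{33}\right) 5 = \frac{1}{33} \cdot 5 = \frac{5}{33}$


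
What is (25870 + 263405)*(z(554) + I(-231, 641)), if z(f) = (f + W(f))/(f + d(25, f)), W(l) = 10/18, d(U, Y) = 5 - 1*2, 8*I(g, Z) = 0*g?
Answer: 481257175/1671 ≈ 2.8801e+5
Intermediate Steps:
I(g, Z) = 0 (I(g, Z) = (0*g)/8 = (⅛)*0 = 0)
d(U, Y) = 3 (d(U, Y) = 5 - 2 = 3)
W(l) = 5/9 (W(l) = 10*(1/18) = 5/9)
z(f) = (5/9 + f)/(3 + f) (z(f) = (f + 5/9)/(f + 3) = (5/9 + f)/(3 + f))
(25870 + 263405)*(z(554) + I(-231, 641)) = (25870 + 263405)*((5/9 + 554)/(3 + 554) + 0) = 289275*((4991/9)/557 + 0) = 289275*((1/557)*(4991/9) + 0) = 289275*(4991/5013 + 0) = 289275*(4991/5013) = 481257175/1671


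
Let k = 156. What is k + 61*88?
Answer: 5524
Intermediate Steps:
k + 61*88 = 156 + 61*88 = 156 + 5368 = 5524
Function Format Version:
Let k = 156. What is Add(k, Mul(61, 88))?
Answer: 5524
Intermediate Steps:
Add(k, Mul(61, 88)) = Add(156, Mul(61, 88)) = Add(156, 5368) = 5524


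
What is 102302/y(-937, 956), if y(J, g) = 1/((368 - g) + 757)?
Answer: 17289038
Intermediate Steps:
y(J, g) = 1/(1125 - g)
102302/y(-937, 956) = 102302/((-1/(-1125 + 956))) = 102302/((-1/(-169))) = 102302/((-1*(-1/169))) = 102302/(1/169) = 102302*169 = 17289038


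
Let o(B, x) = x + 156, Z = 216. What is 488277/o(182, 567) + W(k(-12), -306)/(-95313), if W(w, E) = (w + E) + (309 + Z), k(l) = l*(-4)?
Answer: 5170994740/7656811 ≈ 675.35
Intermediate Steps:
k(l) = -4*l
o(B, x) = 156 + x
W(w, E) = 525 + E + w (W(w, E) = (w + E) + (309 + 216) = (E + w) + 525 = 525 + E + w)
488277/o(182, 567) + W(k(-12), -306)/(-95313) = 488277/(156 + 567) + (525 - 306 - 4*(-12))/(-95313) = 488277/723 + (525 - 306 + 48)*(-1/95313) = 488277*(1/723) + 267*(-1/95313) = 162759/241 - 89/31771 = 5170994740/7656811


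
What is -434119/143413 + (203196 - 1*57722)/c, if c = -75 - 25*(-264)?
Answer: 18030236287/935769825 ≈ 19.268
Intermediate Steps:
c = 6525 (c = -75 + 6600 = 6525)
-434119/143413 + (203196 - 1*57722)/c = -434119/143413 + (203196 - 1*57722)/6525 = -434119*1/143413 + (203196 - 57722)*(1/6525) = -434119/143413 + 145474*(1/6525) = -434119/143413 + 145474/6525 = 18030236287/935769825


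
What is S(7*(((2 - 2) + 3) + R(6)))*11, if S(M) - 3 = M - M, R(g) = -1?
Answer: 33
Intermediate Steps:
S(M) = 3 (S(M) = 3 + (M - M) = 3 + 0 = 3)
S(7*(((2 - 2) + 3) + R(6)))*11 = 3*11 = 33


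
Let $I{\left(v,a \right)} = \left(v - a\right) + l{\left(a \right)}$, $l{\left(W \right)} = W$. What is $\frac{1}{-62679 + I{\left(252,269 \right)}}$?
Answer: $- \frac{1}{62427} \approx -1.6019 \cdot 10^{-5}$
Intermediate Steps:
$I{\left(v,a \right)} = v$ ($I{\left(v,a \right)} = \left(v - a\right) + a = v$)
$\frac{1}{-62679 + I{\left(252,269 \right)}} = \frac{1}{-62679 + 252} = \frac{1}{-62427} = - \frac{1}{62427}$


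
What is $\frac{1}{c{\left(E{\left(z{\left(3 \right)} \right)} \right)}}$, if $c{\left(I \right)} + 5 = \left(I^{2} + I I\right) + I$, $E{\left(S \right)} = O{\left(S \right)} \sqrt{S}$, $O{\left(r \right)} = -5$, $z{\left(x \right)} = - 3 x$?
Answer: $- \frac{91}{41450} + \frac{3 i}{41450} \approx -0.0021954 + 7.2376 \cdot 10^{-5} i$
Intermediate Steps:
$E{\left(S \right)} = - 5 \sqrt{S}$
$c{\left(I \right)} = -5 + I + 2 I^{2}$ ($c{\left(I \right)} = -5 + \left(\left(I^{2} + I I\right) + I\right) = -5 + \left(\left(I^{2} + I^{2}\right) + I\right) = -5 + \left(2 I^{2} + I\right) = -5 + \left(I + 2 I^{2}\right) = -5 + I + 2 I^{2}$)
$\frac{1}{c{\left(E{\left(z{\left(3 \right)} \right)} \right)}} = \frac{1}{-5 - 5 \sqrt{\left(-3\right) 3} + 2 \left(- 5 \sqrt{\left(-3\right) 3}\right)^{2}} = \frac{1}{-5 - 5 \sqrt{-9} + 2 \left(- 5 \sqrt{-9}\right)^{2}} = \frac{1}{-5 - 5 \cdot 3 i + 2 \left(- 5 \cdot 3 i\right)^{2}} = \frac{1}{-5 - 15 i + 2 \left(- 15 i\right)^{2}} = \frac{1}{-5 - 15 i + 2 \left(-225\right)} = \frac{1}{-5 - 15 i - 450} = \frac{1}{-455 - 15 i} = \frac{-455 + 15 i}{207250}$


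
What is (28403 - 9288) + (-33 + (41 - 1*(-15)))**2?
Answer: 19644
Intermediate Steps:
(28403 - 9288) + (-33 + (41 - 1*(-15)))**2 = 19115 + (-33 + (41 + 15))**2 = 19115 + (-33 + 56)**2 = 19115 + 23**2 = 19115 + 529 = 19644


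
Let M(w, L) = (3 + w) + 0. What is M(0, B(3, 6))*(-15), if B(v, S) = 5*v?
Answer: -45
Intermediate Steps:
M(w, L) = 3 + w
M(0, B(3, 6))*(-15) = (3 + 0)*(-15) = 3*(-15) = -45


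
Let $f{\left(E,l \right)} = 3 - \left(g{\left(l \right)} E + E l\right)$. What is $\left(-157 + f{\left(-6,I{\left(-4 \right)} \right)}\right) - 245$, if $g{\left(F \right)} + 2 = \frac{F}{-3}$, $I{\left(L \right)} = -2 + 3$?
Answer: $-407$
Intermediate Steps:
$I{\left(L \right)} = 1$
$g{\left(F \right)} = -2 - \frac{F}{3}$ ($g{\left(F \right)} = -2 + \frac{F}{-3} = -2 + F \left(- \frac{1}{3}\right) = -2 - \frac{F}{3}$)
$f{\left(E,l \right)} = 3 - E l - E \left(-2 - \frac{l}{3}\right)$ ($f{\left(E,l \right)} = 3 - \left(\left(-2 - \frac{l}{3}\right) E + E l\right) = 3 - \left(E \left(-2 - \frac{l}{3}\right) + E l\right) = 3 - \left(E l + E \left(-2 - \frac{l}{3}\right)\right) = 3 - E l - E \left(-2 - \frac{l}{3}\right)$)
$\left(-157 + f{\left(-6,I{\left(-4 \right)} \right)}\right) - 245 = \left(-157 + \left(3 + 2 \left(-6\right) - \left(-4\right) 1\right)\right) - 245 = \left(-157 + \left(3 - 12 + 4\right)\right) - 245 = \left(-157 - 5\right) - 245 = -162 - 245 = -407$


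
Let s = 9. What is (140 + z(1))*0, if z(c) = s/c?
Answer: 0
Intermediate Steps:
z(c) = 9/c
(140 + z(1))*0 = (140 + 9/1)*0 = (140 + 9*1)*0 = (140 + 9)*0 = 149*0 = 0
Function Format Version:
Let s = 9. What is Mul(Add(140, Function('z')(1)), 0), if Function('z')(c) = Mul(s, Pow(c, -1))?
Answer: 0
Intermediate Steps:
Function('z')(c) = Mul(9, Pow(c, -1))
Mul(Add(140, Function('z')(1)), 0) = Mul(Add(140, Mul(9, Pow(1, -1))), 0) = Mul(Add(140, Mul(9, 1)), 0) = Mul(Add(140, 9), 0) = Mul(149, 0) = 0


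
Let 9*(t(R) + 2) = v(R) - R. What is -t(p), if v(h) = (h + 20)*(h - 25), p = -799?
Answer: -642677/9 ≈ -71409.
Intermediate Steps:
v(h) = (-25 + h)*(20 + h) (v(h) = (20 + h)*(-25 + h) = (-25 + h)*(20 + h))
t(R) = -518/9 - 2*R/3 + R**2/9 (t(R) = -2 + ((-500 + R**2 - 5*R) - R)/9 = -2 + (-500 + R**2 - 6*R)/9 = -2 + (-500/9 - 2*R/3 + R**2/9) = -518/9 - 2*R/3 + R**2/9)
-t(p) = -(-518/9 - 2/3*(-799) + (1/9)*(-799)**2) = -(-518/9 + 1598/3 + (1/9)*638401) = -(-518/9 + 1598/3 + 638401/9) = -1*642677/9 = -642677/9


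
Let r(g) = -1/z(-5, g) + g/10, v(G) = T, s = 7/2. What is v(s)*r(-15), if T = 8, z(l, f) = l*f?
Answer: -908/75 ≈ -12.107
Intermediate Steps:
s = 7/2 (s = 7*(½) = 7/2 ≈ 3.5000)
z(l, f) = f*l
v(G) = 8
r(g) = 1/(5*g) + g/10 (r(g) = -1/(g*(-5)) + g/10 = -1/((-5*g)) + g*(⅒) = -(-1)/(5*g) + g/10 = 1/(5*g) + g/10)
v(s)*r(-15) = 8*((⅒)*(2 + (-15)²)/(-15)) = 8*((⅒)*(-1/15)*(2 + 225)) = 8*((⅒)*(-1/15)*227) = 8*(-227/150) = -908/75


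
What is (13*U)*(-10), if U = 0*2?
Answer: 0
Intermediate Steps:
U = 0
(13*U)*(-10) = (13*0)*(-10) = 0*(-10) = 0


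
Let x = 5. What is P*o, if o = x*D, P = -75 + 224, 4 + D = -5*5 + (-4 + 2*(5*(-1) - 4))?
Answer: -37995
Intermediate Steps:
D = -51 (D = -4 + (-5*5 + (-4 + 2*(5*(-1) - 4))) = -4 + (-25 + (-4 + 2*(-5 - 4))) = -4 + (-25 + (-4 + 2*(-9))) = -4 + (-25 + (-4 - 18)) = -4 + (-25 - 22) = -4 - 47 = -51)
P = 149
o = -255 (o = 5*(-51) = -255)
P*o = 149*(-255) = -37995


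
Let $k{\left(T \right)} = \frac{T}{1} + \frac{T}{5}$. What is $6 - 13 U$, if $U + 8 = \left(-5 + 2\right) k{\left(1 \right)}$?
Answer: $\frac{784}{5} \approx 156.8$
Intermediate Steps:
$k{\left(T \right)} = \frac{6 T}{5}$ ($k{\left(T \right)} = T 1 + T \frac{1}{5} = T + \frac{T}{5} = \frac{6 T}{5}$)
$U = - \frac{58}{5}$ ($U = -8 + \left(-5 + 2\right) \frac{6}{5} \cdot 1 = -8 - \frac{18}{5} = - \frac{58}{5} \approx -11.6$)
$6 - 13 U = 6 - - \frac{754}{5} = 6 + \frac{754}{5} = \frac{784}{5}$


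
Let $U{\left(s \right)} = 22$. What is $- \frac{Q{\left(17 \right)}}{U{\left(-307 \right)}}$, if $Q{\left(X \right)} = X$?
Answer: $- \frac{17}{22} \approx -0.77273$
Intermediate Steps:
$- \frac{Q{\left(17 \right)}}{U{\left(-307 \right)}} = - \frac{17}{22}$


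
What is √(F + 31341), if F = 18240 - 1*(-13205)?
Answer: √62786 ≈ 250.57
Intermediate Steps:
F = 31445 (F = 18240 + 13205 = 31445)
√(F + 31341) = √(31445 + 31341) = √62786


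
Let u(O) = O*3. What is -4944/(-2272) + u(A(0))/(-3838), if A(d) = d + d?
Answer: 309/142 ≈ 2.1761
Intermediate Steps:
A(d) = 2*d
u(O) = 3*O
-4944/(-2272) + u(A(0))/(-3838) = -4944/(-2272) + (3*(2*0))/(-3838) = -4944*(-1/2272) + (3*0)*(-1/3838) = 309/142 + 0*(-1/3838) = 309/142 + 0 = 309/142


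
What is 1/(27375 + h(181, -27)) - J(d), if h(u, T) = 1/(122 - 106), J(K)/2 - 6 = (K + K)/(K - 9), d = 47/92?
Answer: -4022588688/342078781 ≈ -11.759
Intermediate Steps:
d = 47/92 (d = 47*(1/92) = 47/92 ≈ 0.51087)
J(K) = 12 + 4*K/(-9 + K) (J(K) = 12 + 2*((K + K)/(K - 9)) = 12 + 2*((2*K)/(-9 + K)) = 12 + 2*(2*K/(-9 + K)) = 12 + 4*K/(-9 + K))
h(u, T) = 1/16
1/(27375 + h(181, -27)) - J(d) = 1/(27375 + 1/16) - 4*(-27 + 4*(47/92))/(-9 + 47/92) = 1/(438001/16) - 4*(-27 + 47/23)/(-781/92) = 16/438001 - 4*(-92)*(-574)/(781*23) = 16/438001 - 1*9184/781 = 16/438001 - 9184/781 = -4022588688/342078781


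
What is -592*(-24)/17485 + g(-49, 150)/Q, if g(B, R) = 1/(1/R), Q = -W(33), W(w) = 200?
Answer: 4377/69940 ≈ 0.062582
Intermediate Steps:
Q = -200 (Q = -1*200 = -200)
g(B, R) = R
-592*(-24)/17485 + g(-49, 150)/Q = -592*(-24)/17485 + 150/(-200) = 14208*(1/17485) + 150*(-1/200) = 14208/17485 - ¾ = 4377/69940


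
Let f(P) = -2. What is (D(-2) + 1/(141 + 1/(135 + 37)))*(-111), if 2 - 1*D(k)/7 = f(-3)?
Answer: -75397416/24253 ≈ -3108.8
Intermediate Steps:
D(k) = 28 (D(k) = 14 - 7*(-2) = 14 + 14 = 28)
(D(-2) + 1/(141 + 1/(135 + 37)))*(-111) = (28 + 1/(141 + 1/(135 + 37)))*(-111) = (28 + 1/(141 + 1/172))*(-111) = (28 + 1/(24253/172))*(-111) = (28 + 172/24253)*(-111) = (679256/24253)*(-111) = -75397416/24253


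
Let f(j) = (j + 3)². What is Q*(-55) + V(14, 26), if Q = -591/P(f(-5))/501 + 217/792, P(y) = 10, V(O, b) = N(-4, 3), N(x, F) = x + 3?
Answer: -115207/12024 ≈ -9.5814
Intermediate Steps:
N(x, F) = 3 + x
f(j) = (3 + j)²
V(O, b) = -1 (V(O, b) = 3 - 4 = -1)
Q = 103183/661320 (Q = -591/10/501 + 217/792 = -591*⅒*(1/501) + 217*(1/792) = -591/10*1/501 + 217/792 = -197/1670 + 217/792 = 103183/661320 ≈ 0.15603)
Q*(-55) + V(14, 26) = (103183/661320)*(-55) - 1 = -103183/12024 - 1 = -115207/12024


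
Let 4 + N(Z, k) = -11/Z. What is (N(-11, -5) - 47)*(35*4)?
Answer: -7000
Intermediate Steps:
N(Z, k) = -4 - 11/Z
(N(-11, -5) - 47)*(35*4) = ((-4 - 11/(-11)) - 47)*(35*4) = ((-4 - 11*(-1/11)) - 47)*140 = ((-4 + 1) - 47)*140 = (-3 - 47)*140 = -50*140 = -7000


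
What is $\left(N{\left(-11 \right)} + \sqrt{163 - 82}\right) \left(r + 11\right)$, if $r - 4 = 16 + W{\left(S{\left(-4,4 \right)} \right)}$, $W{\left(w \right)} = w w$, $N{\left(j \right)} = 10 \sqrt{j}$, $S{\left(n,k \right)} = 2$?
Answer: $315 + 350 i \sqrt{11} \approx 315.0 + 1160.8 i$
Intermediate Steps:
$W{\left(w \right)} = w^{2}$
$r = 24$ ($r = 4 + \left(16 + 2^{2}\right) = 4 + \left(16 + 4\right) = 4 + 20 = 24$)
$\left(N{\left(-11 \right)} + \sqrt{163 - 82}\right) \left(r + 11\right) = \left(10 \sqrt{-11} + \sqrt{163 - 82}\right) \left(24 + 11\right) = \left(10 i \sqrt{11} + \sqrt{81}\right) 35 = \left(10 i \sqrt{11} + 9\right) 35 = \left(9 + 10 i \sqrt{11}\right) 35 = 315 + 350 i \sqrt{11}$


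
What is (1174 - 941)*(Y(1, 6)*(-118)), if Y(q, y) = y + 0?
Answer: -164964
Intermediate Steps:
Y(q, y) = y
(1174 - 941)*(Y(1, 6)*(-118)) = (1174 - 941)*(6*(-118)) = 233*(-708) = -164964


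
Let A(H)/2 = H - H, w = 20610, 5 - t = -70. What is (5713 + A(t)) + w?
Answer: 26323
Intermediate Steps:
t = 75 (t = 5 - 1*(-70) = 5 + 70 = 75)
A(H) = 0 (A(H) = 2*(H - H) = 2*0 = 0)
(5713 + A(t)) + w = (5713 + 0) + 20610 = 5713 + 20610 = 26323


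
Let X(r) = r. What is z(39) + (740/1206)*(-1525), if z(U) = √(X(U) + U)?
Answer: -564250/603 + √78 ≈ -926.91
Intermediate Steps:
z(U) = √2*√U (z(U) = √(U + U) = √(2*U) = √2*√U)
z(39) + (740/1206)*(-1525) = √2*√39 + (740/1206)*(-1525) = √78 + (740*(1/1206))*(-1525) = √78 + (370/603)*(-1525) = √78 - 564250/603 = -564250/603 + √78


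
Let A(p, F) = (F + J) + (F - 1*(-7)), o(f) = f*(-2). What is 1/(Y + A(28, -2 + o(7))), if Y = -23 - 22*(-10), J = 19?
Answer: 1/191 ≈ 0.0052356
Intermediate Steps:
o(f) = -2*f
Y = 197 (Y = -23 + 220 = 197)
A(p, F) = 26 + 2*F (A(p, F) = (F + 19) + (F - 1*(-7)) = (19 + F) + (F + 7) = (19 + F) + (7 + F) = 26 + 2*F)
1/(Y + A(28, -2 + o(7))) = 1/(197 + (26 + 2*(-2 - 2*7))) = 1/(197 + (26 + 2*(-2 - 14))) = 1/(197 + (26 + 2*(-16))) = 1/(197 + (26 - 32)) = 1/(197 - 6) = 1/191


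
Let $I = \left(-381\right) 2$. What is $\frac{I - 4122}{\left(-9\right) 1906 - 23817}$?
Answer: $\frac{1628}{13657} \approx 0.11921$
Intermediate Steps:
$I = -762$
$\frac{I - 4122}{\left(-9\right) 1906 - 23817} = \frac{-762 - 4122}{\left(-9\right) 1906 - 23817} = - \frac{4884}{-17154 - 23817} = - \frac{4884}{-40971} = \left(-4884\right) \left(- \frac{1}{40971}\right) = \frac{1628}{13657}$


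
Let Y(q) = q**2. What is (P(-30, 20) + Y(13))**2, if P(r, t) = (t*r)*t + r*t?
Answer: 154529761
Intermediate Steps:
P(r, t) = r*t + r*t**2 (P(r, t) = (r*t)*t + r*t = r*t**2 + r*t = r*t + r*t**2)
(P(-30, 20) + Y(13))**2 = (-30*20*(1 + 20) + 13**2)**2 = (-30*20*21 + 169)**2 = (-12600 + 169)**2 = (-12431)**2 = 154529761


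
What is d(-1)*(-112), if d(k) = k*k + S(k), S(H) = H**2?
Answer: -224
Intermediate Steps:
d(k) = 2*k**2 (d(k) = k*k + k**2 = k**2 + k**2 = 2*k**2)
d(-1)*(-112) = (2*(-1)**2)*(-112) = (2*1)*(-112) = 2*(-112) = -224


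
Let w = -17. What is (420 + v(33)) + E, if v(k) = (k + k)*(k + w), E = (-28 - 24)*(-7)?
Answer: 1840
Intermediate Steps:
E = 364 (E = -52*(-7) = 364)
v(k) = 2*k*(-17 + k) (v(k) = (k + k)*(k - 17) = (2*k)*(-17 + k) = 2*k*(-17 + k))
(420 + v(33)) + E = (420 + 2*33*(-17 + 33)) + 364 = (420 + 2*33*16) + 364 = (420 + 1056) + 364 = 1476 + 364 = 1840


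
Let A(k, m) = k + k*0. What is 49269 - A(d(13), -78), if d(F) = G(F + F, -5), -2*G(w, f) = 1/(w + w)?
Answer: 5123977/104 ≈ 49269.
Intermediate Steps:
G(w, f) = -1/(4*w) (G(w, f) = -1/(2*(w + w)) = -1/(2*w)/2 = -1/(4*w))
d(F) = -1/(8*F) (d(F) = -1/(4*(F + F)) = -1/(2*F)/4 = -1/(8*F))
A(k, m) = k (A(k, m) = k + 0 = k)
49269 - A(d(13), -78) = 49269 - (-1)/(8*13) = 49269 - 1*(-1/104) = 49269 + 1/104 = 5123977/104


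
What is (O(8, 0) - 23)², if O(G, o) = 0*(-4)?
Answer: 529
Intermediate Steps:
O(G, o) = 0
(O(8, 0) - 23)² = (0 - 23)² = (-23)² = 529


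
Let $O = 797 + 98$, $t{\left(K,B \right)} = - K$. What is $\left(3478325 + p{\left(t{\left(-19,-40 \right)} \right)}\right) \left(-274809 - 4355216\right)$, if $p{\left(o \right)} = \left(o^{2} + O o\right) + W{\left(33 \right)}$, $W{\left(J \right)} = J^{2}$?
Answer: $-16190178819500$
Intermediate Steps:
$O = 895$
$p{\left(o \right)} = 1089 + o^{2} + 895 o$ ($p{\left(o \right)} = \left(o^{2} + 895 o\right) + 33^{2} = \left(o^{2} + 895 o\right) + 1089 = 1089 + o^{2} + 895 o$)
$\left(3478325 + p{\left(t{\left(-19,-40 \right)} \right)}\right) \left(-274809 - 4355216\right) = \left(3478325 + \left(1089 + \left(\left(-1\right) \left(-19\right)\right)^{2} + 895 \left(\left(-1\right) \left(-19\right)\right)\right)\right) \left(-274809 - 4355216\right) = \left(3478325 + \left(1089 + 19^{2} + 895 \cdot 19\right)\right) \left(-4630025\right) = \left(3478325 + \left(1089 + 361 + 17005\right)\right) \left(-4630025\right) = \left(3478325 + 18455\right) \left(-4630025\right) = 3496780 \left(-4630025\right) = -16190178819500$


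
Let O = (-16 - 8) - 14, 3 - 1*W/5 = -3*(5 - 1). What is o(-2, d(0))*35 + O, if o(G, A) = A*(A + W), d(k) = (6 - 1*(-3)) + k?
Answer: 26422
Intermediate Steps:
d(k) = 9 + k (d(k) = (6 + 3) + k = 9 + k)
W = 75 (W = 15 - (-15)*(5 - 1) = 15 - (-15)*4 = 15 - 5*(-12) = 15 + 60 = 75)
o(G, A) = A*(75 + A) (o(G, A) = A*(A + 75) = A*(75 + A))
O = -38 (O = -24 - 14 = -38)
o(-2, d(0))*35 + O = ((9 + 0)*(75 + (9 + 0)))*35 - 38 = (9*(75 + 9))*35 - 38 = (9*84)*35 - 38 = 756*35 - 38 = 26460 - 38 = 26422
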